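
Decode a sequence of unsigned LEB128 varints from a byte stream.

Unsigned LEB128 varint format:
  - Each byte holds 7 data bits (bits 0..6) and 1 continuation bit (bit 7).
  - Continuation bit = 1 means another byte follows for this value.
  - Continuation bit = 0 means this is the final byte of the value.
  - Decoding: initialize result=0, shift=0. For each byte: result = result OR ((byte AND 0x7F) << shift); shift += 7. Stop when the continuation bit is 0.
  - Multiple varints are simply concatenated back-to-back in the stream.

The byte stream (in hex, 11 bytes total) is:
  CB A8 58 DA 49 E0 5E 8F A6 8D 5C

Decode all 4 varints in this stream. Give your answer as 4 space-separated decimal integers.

Answer: 1446987 9434 12128 193155855

Derivation:
  byte[0]=0xCB cont=1 payload=0x4B=75: acc |= 75<<0 -> acc=75 shift=7
  byte[1]=0xA8 cont=1 payload=0x28=40: acc |= 40<<7 -> acc=5195 shift=14
  byte[2]=0x58 cont=0 payload=0x58=88: acc |= 88<<14 -> acc=1446987 shift=21 [end]
Varint 1: bytes[0:3] = CB A8 58 -> value 1446987 (3 byte(s))
  byte[3]=0xDA cont=1 payload=0x5A=90: acc |= 90<<0 -> acc=90 shift=7
  byte[4]=0x49 cont=0 payload=0x49=73: acc |= 73<<7 -> acc=9434 shift=14 [end]
Varint 2: bytes[3:5] = DA 49 -> value 9434 (2 byte(s))
  byte[5]=0xE0 cont=1 payload=0x60=96: acc |= 96<<0 -> acc=96 shift=7
  byte[6]=0x5E cont=0 payload=0x5E=94: acc |= 94<<7 -> acc=12128 shift=14 [end]
Varint 3: bytes[5:7] = E0 5E -> value 12128 (2 byte(s))
  byte[7]=0x8F cont=1 payload=0x0F=15: acc |= 15<<0 -> acc=15 shift=7
  byte[8]=0xA6 cont=1 payload=0x26=38: acc |= 38<<7 -> acc=4879 shift=14
  byte[9]=0x8D cont=1 payload=0x0D=13: acc |= 13<<14 -> acc=217871 shift=21
  byte[10]=0x5C cont=0 payload=0x5C=92: acc |= 92<<21 -> acc=193155855 shift=28 [end]
Varint 4: bytes[7:11] = 8F A6 8D 5C -> value 193155855 (4 byte(s))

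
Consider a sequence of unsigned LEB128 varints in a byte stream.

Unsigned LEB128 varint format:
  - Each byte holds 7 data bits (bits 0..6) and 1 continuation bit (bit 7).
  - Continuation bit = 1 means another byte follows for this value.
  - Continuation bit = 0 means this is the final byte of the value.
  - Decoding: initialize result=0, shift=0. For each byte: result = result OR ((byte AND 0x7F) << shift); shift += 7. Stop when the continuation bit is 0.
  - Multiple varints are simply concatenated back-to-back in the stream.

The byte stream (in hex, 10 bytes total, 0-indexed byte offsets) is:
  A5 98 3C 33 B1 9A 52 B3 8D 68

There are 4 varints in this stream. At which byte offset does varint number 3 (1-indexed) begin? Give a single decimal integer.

Answer: 4

Derivation:
  byte[0]=0xA5 cont=1 payload=0x25=37: acc |= 37<<0 -> acc=37 shift=7
  byte[1]=0x98 cont=1 payload=0x18=24: acc |= 24<<7 -> acc=3109 shift=14
  byte[2]=0x3C cont=0 payload=0x3C=60: acc |= 60<<14 -> acc=986149 shift=21 [end]
Varint 1: bytes[0:3] = A5 98 3C -> value 986149 (3 byte(s))
  byte[3]=0x33 cont=0 payload=0x33=51: acc |= 51<<0 -> acc=51 shift=7 [end]
Varint 2: bytes[3:4] = 33 -> value 51 (1 byte(s))
  byte[4]=0xB1 cont=1 payload=0x31=49: acc |= 49<<0 -> acc=49 shift=7
  byte[5]=0x9A cont=1 payload=0x1A=26: acc |= 26<<7 -> acc=3377 shift=14
  byte[6]=0x52 cont=0 payload=0x52=82: acc |= 82<<14 -> acc=1346865 shift=21 [end]
Varint 3: bytes[4:7] = B1 9A 52 -> value 1346865 (3 byte(s))
  byte[7]=0xB3 cont=1 payload=0x33=51: acc |= 51<<0 -> acc=51 shift=7
  byte[8]=0x8D cont=1 payload=0x0D=13: acc |= 13<<7 -> acc=1715 shift=14
  byte[9]=0x68 cont=0 payload=0x68=104: acc |= 104<<14 -> acc=1705651 shift=21 [end]
Varint 4: bytes[7:10] = B3 8D 68 -> value 1705651 (3 byte(s))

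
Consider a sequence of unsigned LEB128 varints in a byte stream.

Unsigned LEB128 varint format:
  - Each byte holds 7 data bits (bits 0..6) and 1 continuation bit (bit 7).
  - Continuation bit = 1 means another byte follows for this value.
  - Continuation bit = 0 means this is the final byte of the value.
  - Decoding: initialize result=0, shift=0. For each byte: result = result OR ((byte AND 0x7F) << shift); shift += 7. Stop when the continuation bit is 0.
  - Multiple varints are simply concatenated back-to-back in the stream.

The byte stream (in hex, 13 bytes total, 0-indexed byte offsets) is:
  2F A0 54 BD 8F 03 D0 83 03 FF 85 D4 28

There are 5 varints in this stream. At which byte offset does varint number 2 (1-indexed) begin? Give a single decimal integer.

  byte[0]=0x2F cont=0 payload=0x2F=47: acc |= 47<<0 -> acc=47 shift=7 [end]
Varint 1: bytes[0:1] = 2F -> value 47 (1 byte(s))
  byte[1]=0xA0 cont=1 payload=0x20=32: acc |= 32<<0 -> acc=32 shift=7
  byte[2]=0x54 cont=0 payload=0x54=84: acc |= 84<<7 -> acc=10784 shift=14 [end]
Varint 2: bytes[1:3] = A0 54 -> value 10784 (2 byte(s))
  byte[3]=0xBD cont=1 payload=0x3D=61: acc |= 61<<0 -> acc=61 shift=7
  byte[4]=0x8F cont=1 payload=0x0F=15: acc |= 15<<7 -> acc=1981 shift=14
  byte[5]=0x03 cont=0 payload=0x03=3: acc |= 3<<14 -> acc=51133 shift=21 [end]
Varint 3: bytes[3:6] = BD 8F 03 -> value 51133 (3 byte(s))
  byte[6]=0xD0 cont=1 payload=0x50=80: acc |= 80<<0 -> acc=80 shift=7
  byte[7]=0x83 cont=1 payload=0x03=3: acc |= 3<<7 -> acc=464 shift=14
  byte[8]=0x03 cont=0 payload=0x03=3: acc |= 3<<14 -> acc=49616 shift=21 [end]
Varint 4: bytes[6:9] = D0 83 03 -> value 49616 (3 byte(s))
  byte[9]=0xFF cont=1 payload=0x7F=127: acc |= 127<<0 -> acc=127 shift=7
  byte[10]=0x85 cont=1 payload=0x05=5: acc |= 5<<7 -> acc=767 shift=14
  byte[11]=0xD4 cont=1 payload=0x54=84: acc |= 84<<14 -> acc=1377023 shift=21
  byte[12]=0x28 cont=0 payload=0x28=40: acc |= 40<<21 -> acc=85263103 shift=28 [end]
Varint 5: bytes[9:13] = FF 85 D4 28 -> value 85263103 (4 byte(s))

Answer: 1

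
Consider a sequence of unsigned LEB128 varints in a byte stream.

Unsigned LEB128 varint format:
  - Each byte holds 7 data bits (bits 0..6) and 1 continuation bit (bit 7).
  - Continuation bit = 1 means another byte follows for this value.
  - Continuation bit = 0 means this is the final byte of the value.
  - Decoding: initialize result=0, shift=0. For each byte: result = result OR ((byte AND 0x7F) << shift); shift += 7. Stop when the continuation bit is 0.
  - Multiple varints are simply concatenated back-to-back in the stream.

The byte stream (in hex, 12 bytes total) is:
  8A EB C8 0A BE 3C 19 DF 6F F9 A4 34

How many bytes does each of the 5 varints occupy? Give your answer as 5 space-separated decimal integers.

  byte[0]=0x8A cont=1 payload=0x0A=10: acc |= 10<<0 -> acc=10 shift=7
  byte[1]=0xEB cont=1 payload=0x6B=107: acc |= 107<<7 -> acc=13706 shift=14
  byte[2]=0xC8 cont=1 payload=0x48=72: acc |= 72<<14 -> acc=1193354 shift=21
  byte[3]=0x0A cont=0 payload=0x0A=10: acc |= 10<<21 -> acc=22164874 shift=28 [end]
Varint 1: bytes[0:4] = 8A EB C8 0A -> value 22164874 (4 byte(s))
  byte[4]=0xBE cont=1 payload=0x3E=62: acc |= 62<<0 -> acc=62 shift=7
  byte[5]=0x3C cont=0 payload=0x3C=60: acc |= 60<<7 -> acc=7742 shift=14 [end]
Varint 2: bytes[4:6] = BE 3C -> value 7742 (2 byte(s))
  byte[6]=0x19 cont=0 payload=0x19=25: acc |= 25<<0 -> acc=25 shift=7 [end]
Varint 3: bytes[6:7] = 19 -> value 25 (1 byte(s))
  byte[7]=0xDF cont=1 payload=0x5F=95: acc |= 95<<0 -> acc=95 shift=7
  byte[8]=0x6F cont=0 payload=0x6F=111: acc |= 111<<7 -> acc=14303 shift=14 [end]
Varint 4: bytes[7:9] = DF 6F -> value 14303 (2 byte(s))
  byte[9]=0xF9 cont=1 payload=0x79=121: acc |= 121<<0 -> acc=121 shift=7
  byte[10]=0xA4 cont=1 payload=0x24=36: acc |= 36<<7 -> acc=4729 shift=14
  byte[11]=0x34 cont=0 payload=0x34=52: acc |= 52<<14 -> acc=856697 shift=21 [end]
Varint 5: bytes[9:12] = F9 A4 34 -> value 856697 (3 byte(s))

Answer: 4 2 1 2 3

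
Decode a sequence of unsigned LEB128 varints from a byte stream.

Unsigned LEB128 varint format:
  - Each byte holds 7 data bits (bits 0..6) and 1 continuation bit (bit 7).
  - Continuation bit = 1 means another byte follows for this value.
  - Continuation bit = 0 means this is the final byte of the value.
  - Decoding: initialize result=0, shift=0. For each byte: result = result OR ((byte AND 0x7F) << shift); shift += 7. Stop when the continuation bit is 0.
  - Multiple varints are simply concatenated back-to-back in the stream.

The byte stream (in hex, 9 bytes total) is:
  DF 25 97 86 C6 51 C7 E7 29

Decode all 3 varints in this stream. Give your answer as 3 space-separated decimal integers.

Answer: 4831 171016983 684999

Derivation:
  byte[0]=0xDF cont=1 payload=0x5F=95: acc |= 95<<0 -> acc=95 shift=7
  byte[1]=0x25 cont=0 payload=0x25=37: acc |= 37<<7 -> acc=4831 shift=14 [end]
Varint 1: bytes[0:2] = DF 25 -> value 4831 (2 byte(s))
  byte[2]=0x97 cont=1 payload=0x17=23: acc |= 23<<0 -> acc=23 shift=7
  byte[3]=0x86 cont=1 payload=0x06=6: acc |= 6<<7 -> acc=791 shift=14
  byte[4]=0xC6 cont=1 payload=0x46=70: acc |= 70<<14 -> acc=1147671 shift=21
  byte[5]=0x51 cont=0 payload=0x51=81: acc |= 81<<21 -> acc=171016983 shift=28 [end]
Varint 2: bytes[2:6] = 97 86 C6 51 -> value 171016983 (4 byte(s))
  byte[6]=0xC7 cont=1 payload=0x47=71: acc |= 71<<0 -> acc=71 shift=7
  byte[7]=0xE7 cont=1 payload=0x67=103: acc |= 103<<7 -> acc=13255 shift=14
  byte[8]=0x29 cont=0 payload=0x29=41: acc |= 41<<14 -> acc=684999 shift=21 [end]
Varint 3: bytes[6:9] = C7 E7 29 -> value 684999 (3 byte(s))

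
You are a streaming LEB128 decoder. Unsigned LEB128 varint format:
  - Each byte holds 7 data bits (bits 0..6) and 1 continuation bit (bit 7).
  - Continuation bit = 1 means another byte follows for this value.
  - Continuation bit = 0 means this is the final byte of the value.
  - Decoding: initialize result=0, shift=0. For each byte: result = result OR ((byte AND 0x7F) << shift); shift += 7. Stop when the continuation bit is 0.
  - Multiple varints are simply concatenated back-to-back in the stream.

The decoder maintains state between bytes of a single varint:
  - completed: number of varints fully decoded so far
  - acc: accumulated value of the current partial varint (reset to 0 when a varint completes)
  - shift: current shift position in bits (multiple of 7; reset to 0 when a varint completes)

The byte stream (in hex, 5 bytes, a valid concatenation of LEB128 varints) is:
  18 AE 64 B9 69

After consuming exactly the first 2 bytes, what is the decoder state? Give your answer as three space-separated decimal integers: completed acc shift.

byte[0]=0x18 cont=0 payload=0x18: varint #1 complete (value=24); reset -> completed=1 acc=0 shift=0
byte[1]=0xAE cont=1 payload=0x2E: acc |= 46<<0 -> completed=1 acc=46 shift=7

Answer: 1 46 7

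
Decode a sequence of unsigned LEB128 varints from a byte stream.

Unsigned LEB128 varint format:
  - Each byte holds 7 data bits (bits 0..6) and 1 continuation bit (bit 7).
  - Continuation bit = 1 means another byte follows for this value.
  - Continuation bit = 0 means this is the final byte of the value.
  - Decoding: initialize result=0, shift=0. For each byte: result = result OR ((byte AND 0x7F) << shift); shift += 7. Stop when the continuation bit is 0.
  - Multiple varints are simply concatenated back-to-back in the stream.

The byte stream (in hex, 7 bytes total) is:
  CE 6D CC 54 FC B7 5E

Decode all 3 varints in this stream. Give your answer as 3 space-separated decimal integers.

  byte[0]=0xCE cont=1 payload=0x4E=78: acc |= 78<<0 -> acc=78 shift=7
  byte[1]=0x6D cont=0 payload=0x6D=109: acc |= 109<<7 -> acc=14030 shift=14 [end]
Varint 1: bytes[0:2] = CE 6D -> value 14030 (2 byte(s))
  byte[2]=0xCC cont=1 payload=0x4C=76: acc |= 76<<0 -> acc=76 shift=7
  byte[3]=0x54 cont=0 payload=0x54=84: acc |= 84<<7 -> acc=10828 shift=14 [end]
Varint 2: bytes[2:4] = CC 54 -> value 10828 (2 byte(s))
  byte[4]=0xFC cont=1 payload=0x7C=124: acc |= 124<<0 -> acc=124 shift=7
  byte[5]=0xB7 cont=1 payload=0x37=55: acc |= 55<<7 -> acc=7164 shift=14
  byte[6]=0x5E cont=0 payload=0x5E=94: acc |= 94<<14 -> acc=1547260 shift=21 [end]
Varint 3: bytes[4:7] = FC B7 5E -> value 1547260 (3 byte(s))

Answer: 14030 10828 1547260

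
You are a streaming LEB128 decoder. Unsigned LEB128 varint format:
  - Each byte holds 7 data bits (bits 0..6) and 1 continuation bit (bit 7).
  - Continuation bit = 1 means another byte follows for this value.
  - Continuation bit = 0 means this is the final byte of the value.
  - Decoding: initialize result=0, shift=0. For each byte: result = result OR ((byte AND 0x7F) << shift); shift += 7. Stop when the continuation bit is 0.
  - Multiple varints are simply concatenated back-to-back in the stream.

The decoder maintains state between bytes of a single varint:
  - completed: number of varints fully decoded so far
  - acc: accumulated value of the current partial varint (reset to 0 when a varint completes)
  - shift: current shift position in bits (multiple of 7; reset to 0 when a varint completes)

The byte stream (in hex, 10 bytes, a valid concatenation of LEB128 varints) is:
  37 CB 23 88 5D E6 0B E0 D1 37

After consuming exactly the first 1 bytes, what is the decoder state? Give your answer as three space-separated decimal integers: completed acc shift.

byte[0]=0x37 cont=0 payload=0x37: varint #1 complete (value=55); reset -> completed=1 acc=0 shift=0

Answer: 1 0 0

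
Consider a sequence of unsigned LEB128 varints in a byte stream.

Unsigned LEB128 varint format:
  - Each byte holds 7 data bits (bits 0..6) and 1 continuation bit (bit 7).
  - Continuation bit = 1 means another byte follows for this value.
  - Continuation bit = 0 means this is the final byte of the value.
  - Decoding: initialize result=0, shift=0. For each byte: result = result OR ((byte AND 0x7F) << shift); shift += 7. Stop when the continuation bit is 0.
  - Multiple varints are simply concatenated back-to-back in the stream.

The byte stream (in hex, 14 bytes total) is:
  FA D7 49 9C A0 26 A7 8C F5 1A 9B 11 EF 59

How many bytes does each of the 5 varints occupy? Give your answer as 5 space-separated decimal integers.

Answer: 3 3 4 2 2

Derivation:
  byte[0]=0xFA cont=1 payload=0x7A=122: acc |= 122<<0 -> acc=122 shift=7
  byte[1]=0xD7 cont=1 payload=0x57=87: acc |= 87<<7 -> acc=11258 shift=14
  byte[2]=0x49 cont=0 payload=0x49=73: acc |= 73<<14 -> acc=1207290 shift=21 [end]
Varint 1: bytes[0:3] = FA D7 49 -> value 1207290 (3 byte(s))
  byte[3]=0x9C cont=1 payload=0x1C=28: acc |= 28<<0 -> acc=28 shift=7
  byte[4]=0xA0 cont=1 payload=0x20=32: acc |= 32<<7 -> acc=4124 shift=14
  byte[5]=0x26 cont=0 payload=0x26=38: acc |= 38<<14 -> acc=626716 shift=21 [end]
Varint 2: bytes[3:6] = 9C A0 26 -> value 626716 (3 byte(s))
  byte[6]=0xA7 cont=1 payload=0x27=39: acc |= 39<<0 -> acc=39 shift=7
  byte[7]=0x8C cont=1 payload=0x0C=12: acc |= 12<<7 -> acc=1575 shift=14
  byte[8]=0xF5 cont=1 payload=0x75=117: acc |= 117<<14 -> acc=1918503 shift=21
  byte[9]=0x1A cont=0 payload=0x1A=26: acc |= 26<<21 -> acc=56444455 shift=28 [end]
Varint 3: bytes[6:10] = A7 8C F5 1A -> value 56444455 (4 byte(s))
  byte[10]=0x9B cont=1 payload=0x1B=27: acc |= 27<<0 -> acc=27 shift=7
  byte[11]=0x11 cont=0 payload=0x11=17: acc |= 17<<7 -> acc=2203 shift=14 [end]
Varint 4: bytes[10:12] = 9B 11 -> value 2203 (2 byte(s))
  byte[12]=0xEF cont=1 payload=0x6F=111: acc |= 111<<0 -> acc=111 shift=7
  byte[13]=0x59 cont=0 payload=0x59=89: acc |= 89<<7 -> acc=11503 shift=14 [end]
Varint 5: bytes[12:14] = EF 59 -> value 11503 (2 byte(s))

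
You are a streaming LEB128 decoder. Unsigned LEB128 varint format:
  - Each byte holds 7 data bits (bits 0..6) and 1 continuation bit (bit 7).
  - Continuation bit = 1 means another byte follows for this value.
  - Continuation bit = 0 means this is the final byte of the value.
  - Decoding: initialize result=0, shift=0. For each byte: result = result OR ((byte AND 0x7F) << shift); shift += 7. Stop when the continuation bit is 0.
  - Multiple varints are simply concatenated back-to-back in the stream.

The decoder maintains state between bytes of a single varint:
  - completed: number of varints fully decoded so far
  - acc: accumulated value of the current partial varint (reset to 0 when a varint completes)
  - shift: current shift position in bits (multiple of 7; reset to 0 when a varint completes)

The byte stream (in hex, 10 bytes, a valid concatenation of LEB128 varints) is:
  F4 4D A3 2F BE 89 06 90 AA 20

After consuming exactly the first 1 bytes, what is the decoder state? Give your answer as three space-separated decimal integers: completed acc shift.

byte[0]=0xF4 cont=1 payload=0x74: acc |= 116<<0 -> completed=0 acc=116 shift=7

Answer: 0 116 7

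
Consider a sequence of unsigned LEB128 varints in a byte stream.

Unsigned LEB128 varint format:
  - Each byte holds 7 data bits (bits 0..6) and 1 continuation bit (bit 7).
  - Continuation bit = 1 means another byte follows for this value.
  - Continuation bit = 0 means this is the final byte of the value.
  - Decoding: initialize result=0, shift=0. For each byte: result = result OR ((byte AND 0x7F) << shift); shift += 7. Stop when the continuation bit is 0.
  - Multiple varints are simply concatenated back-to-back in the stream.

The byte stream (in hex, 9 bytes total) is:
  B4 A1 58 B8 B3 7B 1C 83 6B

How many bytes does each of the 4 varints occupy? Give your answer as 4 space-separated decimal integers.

  byte[0]=0xB4 cont=1 payload=0x34=52: acc |= 52<<0 -> acc=52 shift=7
  byte[1]=0xA1 cont=1 payload=0x21=33: acc |= 33<<7 -> acc=4276 shift=14
  byte[2]=0x58 cont=0 payload=0x58=88: acc |= 88<<14 -> acc=1446068 shift=21 [end]
Varint 1: bytes[0:3] = B4 A1 58 -> value 1446068 (3 byte(s))
  byte[3]=0xB8 cont=1 payload=0x38=56: acc |= 56<<0 -> acc=56 shift=7
  byte[4]=0xB3 cont=1 payload=0x33=51: acc |= 51<<7 -> acc=6584 shift=14
  byte[5]=0x7B cont=0 payload=0x7B=123: acc |= 123<<14 -> acc=2021816 shift=21 [end]
Varint 2: bytes[3:6] = B8 B3 7B -> value 2021816 (3 byte(s))
  byte[6]=0x1C cont=0 payload=0x1C=28: acc |= 28<<0 -> acc=28 shift=7 [end]
Varint 3: bytes[6:7] = 1C -> value 28 (1 byte(s))
  byte[7]=0x83 cont=1 payload=0x03=3: acc |= 3<<0 -> acc=3 shift=7
  byte[8]=0x6B cont=0 payload=0x6B=107: acc |= 107<<7 -> acc=13699 shift=14 [end]
Varint 4: bytes[7:9] = 83 6B -> value 13699 (2 byte(s))

Answer: 3 3 1 2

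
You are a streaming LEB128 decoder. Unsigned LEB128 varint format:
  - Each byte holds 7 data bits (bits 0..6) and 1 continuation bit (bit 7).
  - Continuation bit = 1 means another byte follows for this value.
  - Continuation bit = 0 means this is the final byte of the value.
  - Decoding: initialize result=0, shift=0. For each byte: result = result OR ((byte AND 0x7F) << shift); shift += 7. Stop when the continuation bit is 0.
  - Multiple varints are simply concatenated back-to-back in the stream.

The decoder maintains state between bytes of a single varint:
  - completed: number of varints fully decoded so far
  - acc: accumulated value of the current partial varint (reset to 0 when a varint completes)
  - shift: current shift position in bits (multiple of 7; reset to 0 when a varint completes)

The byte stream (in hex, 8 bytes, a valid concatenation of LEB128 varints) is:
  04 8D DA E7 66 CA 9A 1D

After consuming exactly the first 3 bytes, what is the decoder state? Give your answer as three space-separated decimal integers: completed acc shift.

Answer: 1 11533 14

Derivation:
byte[0]=0x04 cont=0 payload=0x04: varint #1 complete (value=4); reset -> completed=1 acc=0 shift=0
byte[1]=0x8D cont=1 payload=0x0D: acc |= 13<<0 -> completed=1 acc=13 shift=7
byte[2]=0xDA cont=1 payload=0x5A: acc |= 90<<7 -> completed=1 acc=11533 shift=14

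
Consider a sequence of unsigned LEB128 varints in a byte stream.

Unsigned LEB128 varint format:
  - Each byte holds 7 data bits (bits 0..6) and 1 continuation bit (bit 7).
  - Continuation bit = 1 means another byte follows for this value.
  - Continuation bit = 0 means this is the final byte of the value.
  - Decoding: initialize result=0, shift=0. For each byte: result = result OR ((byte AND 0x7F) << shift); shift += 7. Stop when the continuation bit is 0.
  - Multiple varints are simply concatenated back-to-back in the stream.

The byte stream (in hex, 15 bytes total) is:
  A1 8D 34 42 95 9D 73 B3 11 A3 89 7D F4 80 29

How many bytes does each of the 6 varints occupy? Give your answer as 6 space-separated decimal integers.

  byte[0]=0xA1 cont=1 payload=0x21=33: acc |= 33<<0 -> acc=33 shift=7
  byte[1]=0x8D cont=1 payload=0x0D=13: acc |= 13<<7 -> acc=1697 shift=14
  byte[2]=0x34 cont=0 payload=0x34=52: acc |= 52<<14 -> acc=853665 shift=21 [end]
Varint 1: bytes[0:3] = A1 8D 34 -> value 853665 (3 byte(s))
  byte[3]=0x42 cont=0 payload=0x42=66: acc |= 66<<0 -> acc=66 shift=7 [end]
Varint 2: bytes[3:4] = 42 -> value 66 (1 byte(s))
  byte[4]=0x95 cont=1 payload=0x15=21: acc |= 21<<0 -> acc=21 shift=7
  byte[5]=0x9D cont=1 payload=0x1D=29: acc |= 29<<7 -> acc=3733 shift=14
  byte[6]=0x73 cont=0 payload=0x73=115: acc |= 115<<14 -> acc=1887893 shift=21 [end]
Varint 3: bytes[4:7] = 95 9D 73 -> value 1887893 (3 byte(s))
  byte[7]=0xB3 cont=1 payload=0x33=51: acc |= 51<<0 -> acc=51 shift=7
  byte[8]=0x11 cont=0 payload=0x11=17: acc |= 17<<7 -> acc=2227 shift=14 [end]
Varint 4: bytes[7:9] = B3 11 -> value 2227 (2 byte(s))
  byte[9]=0xA3 cont=1 payload=0x23=35: acc |= 35<<0 -> acc=35 shift=7
  byte[10]=0x89 cont=1 payload=0x09=9: acc |= 9<<7 -> acc=1187 shift=14
  byte[11]=0x7D cont=0 payload=0x7D=125: acc |= 125<<14 -> acc=2049187 shift=21 [end]
Varint 5: bytes[9:12] = A3 89 7D -> value 2049187 (3 byte(s))
  byte[12]=0xF4 cont=1 payload=0x74=116: acc |= 116<<0 -> acc=116 shift=7
  byte[13]=0x80 cont=1 payload=0x00=0: acc |= 0<<7 -> acc=116 shift=14
  byte[14]=0x29 cont=0 payload=0x29=41: acc |= 41<<14 -> acc=671860 shift=21 [end]
Varint 6: bytes[12:15] = F4 80 29 -> value 671860 (3 byte(s))

Answer: 3 1 3 2 3 3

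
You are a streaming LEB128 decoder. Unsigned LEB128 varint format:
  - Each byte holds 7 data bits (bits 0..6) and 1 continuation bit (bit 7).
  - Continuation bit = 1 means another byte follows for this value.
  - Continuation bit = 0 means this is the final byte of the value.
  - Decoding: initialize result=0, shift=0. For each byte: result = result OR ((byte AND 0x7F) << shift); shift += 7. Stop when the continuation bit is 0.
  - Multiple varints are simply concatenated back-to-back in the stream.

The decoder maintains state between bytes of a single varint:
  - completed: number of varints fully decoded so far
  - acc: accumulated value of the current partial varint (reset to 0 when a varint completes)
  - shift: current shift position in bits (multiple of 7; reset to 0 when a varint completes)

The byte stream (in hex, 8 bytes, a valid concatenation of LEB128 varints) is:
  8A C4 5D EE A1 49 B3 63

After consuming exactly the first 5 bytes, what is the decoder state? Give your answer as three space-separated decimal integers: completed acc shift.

byte[0]=0x8A cont=1 payload=0x0A: acc |= 10<<0 -> completed=0 acc=10 shift=7
byte[1]=0xC4 cont=1 payload=0x44: acc |= 68<<7 -> completed=0 acc=8714 shift=14
byte[2]=0x5D cont=0 payload=0x5D: varint #1 complete (value=1532426); reset -> completed=1 acc=0 shift=0
byte[3]=0xEE cont=1 payload=0x6E: acc |= 110<<0 -> completed=1 acc=110 shift=7
byte[4]=0xA1 cont=1 payload=0x21: acc |= 33<<7 -> completed=1 acc=4334 shift=14

Answer: 1 4334 14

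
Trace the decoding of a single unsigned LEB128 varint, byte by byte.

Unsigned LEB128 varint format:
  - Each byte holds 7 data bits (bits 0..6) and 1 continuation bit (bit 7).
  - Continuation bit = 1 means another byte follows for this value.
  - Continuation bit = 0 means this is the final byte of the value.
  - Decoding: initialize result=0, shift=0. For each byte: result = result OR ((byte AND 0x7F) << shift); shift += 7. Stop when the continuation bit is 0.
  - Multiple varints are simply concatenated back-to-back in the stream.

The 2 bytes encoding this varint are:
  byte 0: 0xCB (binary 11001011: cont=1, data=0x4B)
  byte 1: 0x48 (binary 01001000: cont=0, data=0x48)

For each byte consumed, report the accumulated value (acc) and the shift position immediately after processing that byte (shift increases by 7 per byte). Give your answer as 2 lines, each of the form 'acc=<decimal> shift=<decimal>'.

Answer: acc=75 shift=7
acc=9291 shift=14

Derivation:
byte 0=0xCB: payload=0x4B=75, contrib = 75<<0 = 75; acc -> 75, shift -> 7
byte 1=0x48: payload=0x48=72, contrib = 72<<7 = 9216; acc -> 9291, shift -> 14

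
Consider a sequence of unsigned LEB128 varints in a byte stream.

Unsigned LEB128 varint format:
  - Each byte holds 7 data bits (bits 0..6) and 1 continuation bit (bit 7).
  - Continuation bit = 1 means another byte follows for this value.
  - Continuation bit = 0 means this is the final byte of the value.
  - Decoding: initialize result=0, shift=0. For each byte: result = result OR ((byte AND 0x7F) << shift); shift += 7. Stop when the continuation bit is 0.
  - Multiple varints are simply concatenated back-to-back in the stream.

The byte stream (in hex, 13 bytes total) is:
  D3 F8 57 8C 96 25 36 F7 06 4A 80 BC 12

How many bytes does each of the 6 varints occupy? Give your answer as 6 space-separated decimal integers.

Answer: 3 3 1 2 1 3

Derivation:
  byte[0]=0xD3 cont=1 payload=0x53=83: acc |= 83<<0 -> acc=83 shift=7
  byte[1]=0xF8 cont=1 payload=0x78=120: acc |= 120<<7 -> acc=15443 shift=14
  byte[2]=0x57 cont=0 payload=0x57=87: acc |= 87<<14 -> acc=1440851 shift=21 [end]
Varint 1: bytes[0:3] = D3 F8 57 -> value 1440851 (3 byte(s))
  byte[3]=0x8C cont=1 payload=0x0C=12: acc |= 12<<0 -> acc=12 shift=7
  byte[4]=0x96 cont=1 payload=0x16=22: acc |= 22<<7 -> acc=2828 shift=14
  byte[5]=0x25 cont=0 payload=0x25=37: acc |= 37<<14 -> acc=609036 shift=21 [end]
Varint 2: bytes[3:6] = 8C 96 25 -> value 609036 (3 byte(s))
  byte[6]=0x36 cont=0 payload=0x36=54: acc |= 54<<0 -> acc=54 shift=7 [end]
Varint 3: bytes[6:7] = 36 -> value 54 (1 byte(s))
  byte[7]=0xF7 cont=1 payload=0x77=119: acc |= 119<<0 -> acc=119 shift=7
  byte[8]=0x06 cont=0 payload=0x06=6: acc |= 6<<7 -> acc=887 shift=14 [end]
Varint 4: bytes[7:9] = F7 06 -> value 887 (2 byte(s))
  byte[9]=0x4A cont=0 payload=0x4A=74: acc |= 74<<0 -> acc=74 shift=7 [end]
Varint 5: bytes[9:10] = 4A -> value 74 (1 byte(s))
  byte[10]=0x80 cont=1 payload=0x00=0: acc |= 0<<0 -> acc=0 shift=7
  byte[11]=0xBC cont=1 payload=0x3C=60: acc |= 60<<7 -> acc=7680 shift=14
  byte[12]=0x12 cont=0 payload=0x12=18: acc |= 18<<14 -> acc=302592 shift=21 [end]
Varint 6: bytes[10:13] = 80 BC 12 -> value 302592 (3 byte(s))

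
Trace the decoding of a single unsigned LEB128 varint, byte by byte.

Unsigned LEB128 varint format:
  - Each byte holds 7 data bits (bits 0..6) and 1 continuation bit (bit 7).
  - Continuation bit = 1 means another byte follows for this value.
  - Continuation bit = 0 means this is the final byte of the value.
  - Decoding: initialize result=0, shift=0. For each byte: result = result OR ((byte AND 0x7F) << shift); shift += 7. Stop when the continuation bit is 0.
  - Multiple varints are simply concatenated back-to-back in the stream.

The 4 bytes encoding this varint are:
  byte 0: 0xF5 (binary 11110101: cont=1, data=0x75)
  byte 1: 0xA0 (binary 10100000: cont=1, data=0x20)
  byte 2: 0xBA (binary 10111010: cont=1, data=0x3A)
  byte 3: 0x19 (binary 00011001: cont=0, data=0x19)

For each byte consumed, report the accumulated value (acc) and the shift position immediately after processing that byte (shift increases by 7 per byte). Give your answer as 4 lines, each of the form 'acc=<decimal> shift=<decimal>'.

Answer: acc=117 shift=7
acc=4213 shift=14
acc=954485 shift=21
acc=53383285 shift=28

Derivation:
byte 0=0xF5: payload=0x75=117, contrib = 117<<0 = 117; acc -> 117, shift -> 7
byte 1=0xA0: payload=0x20=32, contrib = 32<<7 = 4096; acc -> 4213, shift -> 14
byte 2=0xBA: payload=0x3A=58, contrib = 58<<14 = 950272; acc -> 954485, shift -> 21
byte 3=0x19: payload=0x19=25, contrib = 25<<21 = 52428800; acc -> 53383285, shift -> 28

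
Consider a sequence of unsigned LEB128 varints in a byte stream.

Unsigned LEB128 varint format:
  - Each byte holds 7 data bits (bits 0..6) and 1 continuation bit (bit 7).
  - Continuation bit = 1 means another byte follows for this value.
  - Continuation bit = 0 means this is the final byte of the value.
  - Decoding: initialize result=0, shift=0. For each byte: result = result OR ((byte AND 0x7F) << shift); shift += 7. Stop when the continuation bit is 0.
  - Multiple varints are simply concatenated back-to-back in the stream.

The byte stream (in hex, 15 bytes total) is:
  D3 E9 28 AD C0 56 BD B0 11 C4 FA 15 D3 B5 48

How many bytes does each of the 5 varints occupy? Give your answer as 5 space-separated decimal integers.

Answer: 3 3 3 3 3

Derivation:
  byte[0]=0xD3 cont=1 payload=0x53=83: acc |= 83<<0 -> acc=83 shift=7
  byte[1]=0xE9 cont=1 payload=0x69=105: acc |= 105<<7 -> acc=13523 shift=14
  byte[2]=0x28 cont=0 payload=0x28=40: acc |= 40<<14 -> acc=668883 shift=21 [end]
Varint 1: bytes[0:3] = D3 E9 28 -> value 668883 (3 byte(s))
  byte[3]=0xAD cont=1 payload=0x2D=45: acc |= 45<<0 -> acc=45 shift=7
  byte[4]=0xC0 cont=1 payload=0x40=64: acc |= 64<<7 -> acc=8237 shift=14
  byte[5]=0x56 cont=0 payload=0x56=86: acc |= 86<<14 -> acc=1417261 shift=21 [end]
Varint 2: bytes[3:6] = AD C0 56 -> value 1417261 (3 byte(s))
  byte[6]=0xBD cont=1 payload=0x3D=61: acc |= 61<<0 -> acc=61 shift=7
  byte[7]=0xB0 cont=1 payload=0x30=48: acc |= 48<<7 -> acc=6205 shift=14
  byte[8]=0x11 cont=0 payload=0x11=17: acc |= 17<<14 -> acc=284733 shift=21 [end]
Varint 3: bytes[6:9] = BD B0 11 -> value 284733 (3 byte(s))
  byte[9]=0xC4 cont=1 payload=0x44=68: acc |= 68<<0 -> acc=68 shift=7
  byte[10]=0xFA cont=1 payload=0x7A=122: acc |= 122<<7 -> acc=15684 shift=14
  byte[11]=0x15 cont=0 payload=0x15=21: acc |= 21<<14 -> acc=359748 shift=21 [end]
Varint 4: bytes[9:12] = C4 FA 15 -> value 359748 (3 byte(s))
  byte[12]=0xD3 cont=1 payload=0x53=83: acc |= 83<<0 -> acc=83 shift=7
  byte[13]=0xB5 cont=1 payload=0x35=53: acc |= 53<<7 -> acc=6867 shift=14
  byte[14]=0x48 cont=0 payload=0x48=72: acc |= 72<<14 -> acc=1186515 shift=21 [end]
Varint 5: bytes[12:15] = D3 B5 48 -> value 1186515 (3 byte(s))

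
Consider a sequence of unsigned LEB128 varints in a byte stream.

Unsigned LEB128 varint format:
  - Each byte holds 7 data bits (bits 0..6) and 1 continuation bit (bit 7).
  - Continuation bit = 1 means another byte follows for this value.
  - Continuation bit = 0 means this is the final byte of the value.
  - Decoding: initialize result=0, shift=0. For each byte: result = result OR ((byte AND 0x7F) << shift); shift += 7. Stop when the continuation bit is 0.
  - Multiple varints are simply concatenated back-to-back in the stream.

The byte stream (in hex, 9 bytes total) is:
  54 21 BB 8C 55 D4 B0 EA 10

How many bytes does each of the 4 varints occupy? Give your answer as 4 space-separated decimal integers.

  byte[0]=0x54 cont=0 payload=0x54=84: acc |= 84<<0 -> acc=84 shift=7 [end]
Varint 1: bytes[0:1] = 54 -> value 84 (1 byte(s))
  byte[1]=0x21 cont=0 payload=0x21=33: acc |= 33<<0 -> acc=33 shift=7 [end]
Varint 2: bytes[1:2] = 21 -> value 33 (1 byte(s))
  byte[2]=0xBB cont=1 payload=0x3B=59: acc |= 59<<0 -> acc=59 shift=7
  byte[3]=0x8C cont=1 payload=0x0C=12: acc |= 12<<7 -> acc=1595 shift=14
  byte[4]=0x55 cont=0 payload=0x55=85: acc |= 85<<14 -> acc=1394235 shift=21 [end]
Varint 3: bytes[2:5] = BB 8C 55 -> value 1394235 (3 byte(s))
  byte[5]=0xD4 cont=1 payload=0x54=84: acc |= 84<<0 -> acc=84 shift=7
  byte[6]=0xB0 cont=1 payload=0x30=48: acc |= 48<<7 -> acc=6228 shift=14
  byte[7]=0xEA cont=1 payload=0x6A=106: acc |= 106<<14 -> acc=1742932 shift=21
  byte[8]=0x10 cont=0 payload=0x10=16: acc |= 16<<21 -> acc=35297364 shift=28 [end]
Varint 4: bytes[5:9] = D4 B0 EA 10 -> value 35297364 (4 byte(s))

Answer: 1 1 3 4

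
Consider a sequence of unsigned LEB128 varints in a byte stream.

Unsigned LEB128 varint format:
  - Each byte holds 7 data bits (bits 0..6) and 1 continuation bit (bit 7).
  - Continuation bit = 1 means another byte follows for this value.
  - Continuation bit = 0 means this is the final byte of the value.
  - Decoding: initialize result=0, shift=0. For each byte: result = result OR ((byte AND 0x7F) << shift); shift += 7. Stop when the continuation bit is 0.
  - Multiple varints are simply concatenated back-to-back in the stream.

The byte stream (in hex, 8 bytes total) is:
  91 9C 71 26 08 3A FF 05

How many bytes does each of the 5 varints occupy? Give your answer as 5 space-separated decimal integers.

  byte[0]=0x91 cont=1 payload=0x11=17: acc |= 17<<0 -> acc=17 shift=7
  byte[1]=0x9C cont=1 payload=0x1C=28: acc |= 28<<7 -> acc=3601 shift=14
  byte[2]=0x71 cont=0 payload=0x71=113: acc |= 113<<14 -> acc=1854993 shift=21 [end]
Varint 1: bytes[0:3] = 91 9C 71 -> value 1854993 (3 byte(s))
  byte[3]=0x26 cont=0 payload=0x26=38: acc |= 38<<0 -> acc=38 shift=7 [end]
Varint 2: bytes[3:4] = 26 -> value 38 (1 byte(s))
  byte[4]=0x08 cont=0 payload=0x08=8: acc |= 8<<0 -> acc=8 shift=7 [end]
Varint 3: bytes[4:5] = 08 -> value 8 (1 byte(s))
  byte[5]=0x3A cont=0 payload=0x3A=58: acc |= 58<<0 -> acc=58 shift=7 [end]
Varint 4: bytes[5:6] = 3A -> value 58 (1 byte(s))
  byte[6]=0xFF cont=1 payload=0x7F=127: acc |= 127<<0 -> acc=127 shift=7
  byte[7]=0x05 cont=0 payload=0x05=5: acc |= 5<<7 -> acc=767 shift=14 [end]
Varint 5: bytes[6:8] = FF 05 -> value 767 (2 byte(s))

Answer: 3 1 1 1 2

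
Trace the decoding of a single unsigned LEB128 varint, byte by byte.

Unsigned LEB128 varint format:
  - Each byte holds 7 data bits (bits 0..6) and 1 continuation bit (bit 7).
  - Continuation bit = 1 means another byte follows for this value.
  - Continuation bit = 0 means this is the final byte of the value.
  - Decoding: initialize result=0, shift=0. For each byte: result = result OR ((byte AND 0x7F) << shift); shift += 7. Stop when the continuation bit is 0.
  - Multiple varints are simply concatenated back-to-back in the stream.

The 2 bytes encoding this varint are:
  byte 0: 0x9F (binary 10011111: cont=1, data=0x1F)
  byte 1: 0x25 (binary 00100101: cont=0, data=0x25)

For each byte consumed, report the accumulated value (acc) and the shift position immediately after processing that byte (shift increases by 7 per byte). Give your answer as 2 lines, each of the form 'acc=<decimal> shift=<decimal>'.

Answer: acc=31 shift=7
acc=4767 shift=14

Derivation:
byte 0=0x9F: payload=0x1F=31, contrib = 31<<0 = 31; acc -> 31, shift -> 7
byte 1=0x25: payload=0x25=37, contrib = 37<<7 = 4736; acc -> 4767, shift -> 14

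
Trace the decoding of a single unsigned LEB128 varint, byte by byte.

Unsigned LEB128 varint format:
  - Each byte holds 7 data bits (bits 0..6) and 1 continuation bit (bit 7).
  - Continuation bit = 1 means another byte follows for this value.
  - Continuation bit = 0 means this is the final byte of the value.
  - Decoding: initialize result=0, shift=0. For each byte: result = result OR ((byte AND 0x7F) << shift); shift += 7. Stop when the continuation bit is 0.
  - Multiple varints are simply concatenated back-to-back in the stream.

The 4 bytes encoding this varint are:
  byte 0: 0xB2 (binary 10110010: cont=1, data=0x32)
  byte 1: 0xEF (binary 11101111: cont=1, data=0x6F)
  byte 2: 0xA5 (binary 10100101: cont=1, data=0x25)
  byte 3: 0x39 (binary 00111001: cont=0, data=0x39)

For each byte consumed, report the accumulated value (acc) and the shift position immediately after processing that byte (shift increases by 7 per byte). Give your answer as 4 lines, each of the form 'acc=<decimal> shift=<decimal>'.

byte 0=0xB2: payload=0x32=50, contrib = 50<<0 = 50; acc -> 50, shift -> 7
byte 1=0xEF: payload=0x6F=111, contrib = 111<<7 = 14208; acc -> 14258, shift -> 14
byte 2=0xA5: payload=0x25=37, contrib = 37<<14 = 606208; acc -> 620466, shift -> 21
byte 3=0x39: payload=0x39=57, contrib = 57<<21 = 119537664; acc -> 120158130, shift -> 28

Answer: acc=50 shift=7
acc=14258 shift=14
acc=620466 shift=21
acc=120158130 shift=28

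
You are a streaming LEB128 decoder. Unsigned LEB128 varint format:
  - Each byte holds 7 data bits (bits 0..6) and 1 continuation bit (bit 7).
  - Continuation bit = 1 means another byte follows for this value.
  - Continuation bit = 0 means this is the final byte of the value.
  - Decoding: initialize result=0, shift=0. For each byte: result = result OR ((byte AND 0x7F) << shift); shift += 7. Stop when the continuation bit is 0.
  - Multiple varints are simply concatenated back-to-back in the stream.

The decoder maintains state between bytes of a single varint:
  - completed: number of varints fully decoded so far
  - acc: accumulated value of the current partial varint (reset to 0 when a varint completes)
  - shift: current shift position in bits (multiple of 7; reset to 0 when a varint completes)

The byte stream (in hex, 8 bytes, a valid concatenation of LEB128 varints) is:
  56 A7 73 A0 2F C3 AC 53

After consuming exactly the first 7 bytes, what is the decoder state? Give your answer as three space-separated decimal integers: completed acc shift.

Answer: 3 5699 14

Derivation:
byte[0]=0x56 cont=0 payload=0x56: varint #1 complete (value=86); reset -> completed=1 acc=0 shift=0
byte[1]=0xA7 cont=1 payload=0x27: acc |= 39<<0 -> completed=1 acc=39 shift=7
byte[2]=0x73 cont=0 payload=0x73: varint #2 complete (value=14759); reset -> completed=2 acc=0 shift=0
byte[3]=0xA0 cont=1 payload=0x20: acc |= 32<<0 -> completed=2 acc=32 shift=7
byte[4]=0x2F cont=0 payload=0x2F: varint #3 complete (value=6048); reset -> completed=3 acc=0 shift=0
byte[5]=0xC3 cont=1 payload=0x43: acc |= 67<<0 -> completed=3 acc=67 shift=7
byte[6]=0xAC cont=1 payload=0x2C: acc |= 44<<7 -> completed=3 acc=5699 shift=14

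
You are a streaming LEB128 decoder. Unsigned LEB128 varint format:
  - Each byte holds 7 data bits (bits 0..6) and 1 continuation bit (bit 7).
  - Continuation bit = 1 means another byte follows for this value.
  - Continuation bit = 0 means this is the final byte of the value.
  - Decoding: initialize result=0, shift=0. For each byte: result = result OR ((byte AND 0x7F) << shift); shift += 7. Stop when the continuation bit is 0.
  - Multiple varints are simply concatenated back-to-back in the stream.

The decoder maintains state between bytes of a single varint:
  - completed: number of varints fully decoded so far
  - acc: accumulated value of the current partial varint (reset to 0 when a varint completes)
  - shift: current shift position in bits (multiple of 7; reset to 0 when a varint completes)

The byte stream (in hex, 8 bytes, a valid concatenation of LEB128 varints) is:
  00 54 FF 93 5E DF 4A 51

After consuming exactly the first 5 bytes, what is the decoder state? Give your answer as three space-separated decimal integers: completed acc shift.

byte[0]=0x00 cont=0 payload=0x00: varint #1 complete (value=0); reset -> completed=1 acc=0 shift=0
byte[1]=0x54 cont=0 payload=0x54: varint #2 complete (value=84); reset -> completed=2 acc=0 shift=0
byte[2]=0xFF cont=1 payload=0x7F: acc |= 127<<0 -> completed=2 acc=127 shift=7
byte[3]=0x93 cont=1 payload=0x13: acc |= 19<<7 -> completed=2 acc=2559 shift=14
byte[4]=0x5E cont=0 payload=0x5E: varint #3 complete (value=1542655); reset -> completed=3 acc=0 shift=0

Answer: 3 0 0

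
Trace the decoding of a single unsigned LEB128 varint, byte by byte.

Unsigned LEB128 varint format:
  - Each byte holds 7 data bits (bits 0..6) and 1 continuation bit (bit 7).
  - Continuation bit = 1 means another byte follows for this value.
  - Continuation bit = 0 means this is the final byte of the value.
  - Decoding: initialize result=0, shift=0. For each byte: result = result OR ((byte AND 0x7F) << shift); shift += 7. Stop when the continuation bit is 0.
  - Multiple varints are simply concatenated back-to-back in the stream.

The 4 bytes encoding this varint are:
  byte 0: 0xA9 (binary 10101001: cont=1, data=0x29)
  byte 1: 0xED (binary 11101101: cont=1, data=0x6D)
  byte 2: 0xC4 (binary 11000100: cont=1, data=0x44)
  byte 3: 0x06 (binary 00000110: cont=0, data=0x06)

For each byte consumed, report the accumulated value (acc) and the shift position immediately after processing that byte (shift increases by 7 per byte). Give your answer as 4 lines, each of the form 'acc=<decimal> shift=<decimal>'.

Answer: acc=41 shift=7
acc=13993 shift=14
acc=1128105 shift=21
acc=13711017 shift=28

Derivation:
byte 0=0xA9: payload=0x29=41, contrib = 41<<0 = 41; acc -> 41, shift -> 7
byte 1=0xED: payload=0x6D=109, contrib = 109<<7 = 13952; acc -> 13993, shift -> 14
byte 2=0xC4: payload=0x44=68, contrib = 68<<14 = 1114112; acc -> 1128105, shift -> 21
byte 3=0x06: payload=0x06=6, contrib = 6<<21 = 12582912; acc -> 13711017, shift -> 28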